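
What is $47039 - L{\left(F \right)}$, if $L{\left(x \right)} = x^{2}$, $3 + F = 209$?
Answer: $4603$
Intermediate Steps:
$F = 206$ ($F = -3 + 209 = 206$)
$47039 - L{\left(F \right)} = 47039 - 206^{2} = 47039 - 42436 = 4603$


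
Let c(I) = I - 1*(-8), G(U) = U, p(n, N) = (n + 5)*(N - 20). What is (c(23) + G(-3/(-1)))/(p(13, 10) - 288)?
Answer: -17/234 ≈ -0.072650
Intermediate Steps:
p(n, N) = (-20 + N)*(5 + n) (p(n, N) = (5 + n)*(-20 + N) = (-20 + N)*(5 + n))
c(I) = 8 + I (c(I) = I + 8 = 8 + I)
(c(23) + G(-3/(-1)))/(p(13, 10) - 288) = ((8 + 23) - 3/(-1))/((-100 - 20*13 + 5*10 + 10*13) - 288) = (31 - 3*(-1))/((-100 - 260 + 50 + 130) - 288) = (31 + 3)/(-180 - 288) = 34/(-468) = 34*(-1/468) = -17/234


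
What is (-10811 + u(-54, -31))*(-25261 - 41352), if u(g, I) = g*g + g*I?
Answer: 414399473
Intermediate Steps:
u(g, I) = g² + I*g
(-10811 + u(-54, -31))*(-25261 - 41352) = (-10811 - 54*(-31 - 54))*(-25261 - 41352) = (-10811 - 54*(-85))*(-66613) = (-10811 + 4590)*(-66613) = -6221*(-66613) = 414399473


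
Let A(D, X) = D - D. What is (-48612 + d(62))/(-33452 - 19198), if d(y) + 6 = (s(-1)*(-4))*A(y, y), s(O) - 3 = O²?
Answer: 2701/2925 ≈ 0.92342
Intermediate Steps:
A(D, X) = 0
s(O) = 3 + O²
d(y) = -6 (d(y) = -6 + ((3 + (-1)²)*(-4))*0 = -6 + ((3 + 1)*(-4))*0 = -6 + (4*(-4))*0 = -6 - 16*0 = -6 + 0 = -6)
(-48612 + d(62))/(-33452 - 19198) = (-48612 - 6)/(-33452 - 19198) = -48618/(-52650) = -48618*(-1/52650) = 2701/2925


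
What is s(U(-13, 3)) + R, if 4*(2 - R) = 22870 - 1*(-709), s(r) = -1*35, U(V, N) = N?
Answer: -23711/4 ≈ -5927.8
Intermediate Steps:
s(r) = -35
R = -23571/4 (R = 2 - (22870 - 1*(-709))/4 = 2 - (22870 + 709)/4 = 2 - ¼*23579 = 2 - 23579/4 = -23571/4 ≈ -5892.8)
s(U(-13, 3)) + R = -35 - 23571/4 = -23711/4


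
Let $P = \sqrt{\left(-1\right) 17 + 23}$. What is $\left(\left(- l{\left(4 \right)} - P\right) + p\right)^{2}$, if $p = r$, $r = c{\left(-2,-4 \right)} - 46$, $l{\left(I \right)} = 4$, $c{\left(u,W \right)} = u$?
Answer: $\left(52 + \sqrt{6}\right)^{2} \approx 2964.7$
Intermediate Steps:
$r = -48$ ($r = -2 - 46 = -48$)
$P = \sqrt{6}$ ($P = \sqrt{-17 + 23} = \sqrt{6} \approx 2.4495$)
$p = -48$
$\left(\left(- l{\left(4 \right)} - P\right) + p\right)^{2} = \left(\left(\left(-1\right) 4 - \sqrt{6}\right) - 48\right)^{2} = \left(\left(-4 - \sqrt{6}\right) - 48\right)^{2} = \left(-52 - \sqrt{6}\right)^{2}$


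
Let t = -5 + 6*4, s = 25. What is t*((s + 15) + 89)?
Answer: 2451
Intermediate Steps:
t = 19 (t = -5 + 24 = 19)
t*((s + 15) + 89) = 19*((25 + 15) + 89) = 19*(40 + 89) = 19*129 = 2451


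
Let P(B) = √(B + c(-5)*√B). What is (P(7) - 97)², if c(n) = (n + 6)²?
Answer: (97 - √(7 + √7))² ≈ 8816.1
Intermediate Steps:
c(n) = (6 + n)²
P(B) = √(B + √B) (P(B) = √(B + (6 - 5)²*√B) = √(B + 1²*√B) = √(B + 1*√B) = √(B + √B))
(P(7) - 97)² = (√(7 + √7) - 97)² = (-97 + √(7 + √7))²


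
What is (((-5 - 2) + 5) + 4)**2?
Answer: 4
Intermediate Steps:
(((-5 - 2) + 5) + 4)**2 = ((-7 + 5) + 4)**2 = (-2 + 4)**2 = 2**2 = 4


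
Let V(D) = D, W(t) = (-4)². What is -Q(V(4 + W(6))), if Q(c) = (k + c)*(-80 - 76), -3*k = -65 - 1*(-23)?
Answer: 5304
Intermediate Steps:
W(t) = 16
k = 14 (k = -(-65 - 1*(-23))/3 = -(-65 + 23)/3 = -⅓*(-42) = 14)
Q(c) = -2184 - 156*c (Q(c) = (14 + c)*(-80 - 76) = (14 + c)*(-156) = -2184 - 156*c)
-Q(V(4 + W(6))) = -(-2184 - 156*(4 + 16)) = -(-2184 - 156*20) = -(-2184 - 3120) = -1*(-5304) = 5304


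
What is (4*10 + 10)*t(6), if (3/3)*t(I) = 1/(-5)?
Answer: -10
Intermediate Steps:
t(I) = -⅕ (t(I) = 1/(-5) = -⅕)
(4*10 + 10)*t(6) = (4*10 + 10)*(-⅕) = (40 + 10)*(-⅕) = 50*(-⅕) = -10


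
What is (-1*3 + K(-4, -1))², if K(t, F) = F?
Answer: 16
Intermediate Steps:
(-1*3 + K(-4, -1))² = (-1*3 - 1)² = (-3 - 1)² = (-4)² = 16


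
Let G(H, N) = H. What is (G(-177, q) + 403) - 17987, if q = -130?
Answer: -17761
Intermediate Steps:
(G(-177, q) + 403) - 17987 = (-177 + 403) - 17987 = 226 - 17987 = -17761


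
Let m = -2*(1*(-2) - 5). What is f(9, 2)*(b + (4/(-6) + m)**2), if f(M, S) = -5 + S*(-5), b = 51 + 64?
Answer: -13175/3 ≈ -4391.7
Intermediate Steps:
b = 115
m = 14 (m = -2*(-2 - 5) = -2*(-7) = 14)
f(M, S) = -5 - 5*S
f(9, 2)*(b + (4/(-6) + m)**2) = (-5 - 5*2)*(115 + (4/(-6) + 14)**2) = (-5 - 10)*(115 + (4*(-1/6) + 14)**2) = -15*(115 + (-2/3 + 14)**2) = -15*(115 + (40/3)**2) = -15*(115 + 1600/9) = -15*2635/9 = -13175/3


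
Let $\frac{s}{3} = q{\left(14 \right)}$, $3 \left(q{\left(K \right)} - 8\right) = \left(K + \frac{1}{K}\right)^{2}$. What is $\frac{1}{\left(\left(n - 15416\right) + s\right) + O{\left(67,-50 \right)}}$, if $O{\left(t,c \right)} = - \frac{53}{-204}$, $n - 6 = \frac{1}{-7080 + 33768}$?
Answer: $- \frac{22231104}{337640117567} \approx -6.5843 \cdot 10^{-5}$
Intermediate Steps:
$n = \frac{160129}{26688}$ ($n = 6 + \frac{1}{-7080 + 33768} = 6 + \frac{1}{26688} = \frac{160129}{26688} \approx 6.0$)
$O{\left(t,c \right)} = \frac{53}{204}$ ($O{\left(t,c \right)} = \left(-53\right) \left(- \frac{1}{204}\right) = \frac{53}{204}$)
$q{\left(K \right)} = 8 + \frac{\left(K + \frac{1}{K}\right)^{2}}{3}$
$s = \frac{43513}{196}$ ($s = 3 \frac{1 + 14^{4} + 26 \cdot 14^{2}}{3 \cdot 196} = 3 \cdot \frac{1}{3} \cdot \frac{1}{196} \left(1 + 38416 + 26 \cdot 196\right) = 3 \cdot \frac{1}{3} \cdot \frac{1}{196} \left(1 + 38416 + 5096\right) = 3 \cdot \frac{1}{3} \cdot \frac{1}{196} \cdot 43513 = 3 \cdot \frac{43513}{588} = \frac{43513}{196} \approx 222.01$)
$\frac{1}{\left(\left(n - 15416\right) + s\right) + O{\left(67,-50 \right)}} = \frac{1}{\left(\left(\frac{160129}{26688} - 15416\right) + \frac{43513}{196}\right) + \frac{53}{204}} = \frac{1}{\left(- \frac{411262079}{26688} + \frac{43513}{196}\right) + \frac{53}{204}} = \frac{1}{- \frac{19861523135}{1307712} + \frac{53}{204}} = \frac{1}{- \frac{337640117567}{22231104}} = - \frac{22231104}{337640117567}$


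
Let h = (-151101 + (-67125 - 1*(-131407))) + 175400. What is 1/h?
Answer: 1/88581 ≈ 1.1289e-5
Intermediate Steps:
h = 88581 (h = (-151101 + (-67125 + 131407)) + 175400 = (-151101 + 64282) + 175400 = -86819 + 175400 = 88581)
1/h = 1/88581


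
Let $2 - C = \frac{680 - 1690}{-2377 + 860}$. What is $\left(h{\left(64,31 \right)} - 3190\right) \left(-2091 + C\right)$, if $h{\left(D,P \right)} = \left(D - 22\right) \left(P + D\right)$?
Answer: $- \frac{2536018400}{1517} \approx -1.6717 \cdot 10^{6}$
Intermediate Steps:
$h{\left(D,P \right)} = \left(-22 + D\right) \left(D + P\right)$
$C = \frac{2024}{1517}$ ($C = 2 - \frac{680 - 1690}{-2377 + 860} = 2 - - \frac{1010}{-1517} = 2 - \left(-1010\right) \left(- \frac{1}{1517}\right) = 2 - \frac{1010}{1517} = \frac{2024}{1517} \approx 1.3342$)
$\left(h{\left(64,31 \right)} - 3190\right) \left(-2091 + C\right) = \left(\left(64^{2} - 1408 - 682 + 64 \cdot 31\right) - 3190\right) \left(-2091 + \frac{2024}{1517}\right) = \left(\left(4096 - 1408 - 682 + 1984\right) - 3190\right) \left(- \frac{3170023}{1517}\right) = \left(3990 - 3190\right) \left(- \frac{3170023}{1517}\right) = 800 \left(- \frac{3170023}{1517}\right) = - \frac{2536018400}{1517}$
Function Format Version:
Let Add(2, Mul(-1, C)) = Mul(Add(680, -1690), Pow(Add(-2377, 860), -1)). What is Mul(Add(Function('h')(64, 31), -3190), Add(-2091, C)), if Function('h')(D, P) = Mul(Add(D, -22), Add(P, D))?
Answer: Rational(-2536018400, 1517) ≈ -1.6717e+6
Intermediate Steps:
Function('h')(D, P) = Mul(Add(-22, D), Add(D, P))
C = Rational(2024, 1517) (C = Add(2, Mul(-1, Mul(Add(680, -1690), Pow(Add(-2377, 860), -1)))) = Add(2, Mul(-1, Mul(-1010, Pow(-1517, -1)))) = Add(2, Mul(-1, Mul(-1010, Rational(-1, 1517)))) = Add(2, Mul(-1, Rational(1010, 1517))) = Add(2, Rational(-1010, 1517)) = Rational(2024, 1517) ≈ 1.3342)
Mul(Add(Function('h')(64, 31), -3190), Add(-2091, C)) = Mul(Add(Add(Pow(64, 2), Mul(-22, 64), Mul(-22, 31), Mul(64, 31)), -3190), Add(-2091, Rational(2024, 1517))) = Mul(Add(Add(4096, -1408, -682, 1984), -3190), Rational(-3170023, 1517)) = Mul(Add(3990, -3190), Rational(-3170023, 1517)) = Mul(800, Rational(-3170023, 1517)) = Rational(-2536018400, 1517)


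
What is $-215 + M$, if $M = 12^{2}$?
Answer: $-71$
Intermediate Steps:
$M = 144$
$-215 + M = -215 + 144 = -71$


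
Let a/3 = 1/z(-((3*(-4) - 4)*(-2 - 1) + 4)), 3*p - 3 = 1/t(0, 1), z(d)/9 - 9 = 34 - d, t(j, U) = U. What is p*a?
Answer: 4/855 ≈ 0.0046784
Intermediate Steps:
z(d) = 387 - 9*d (z(d) = 81 + 9*(34 - d) = 81 + (306 - 9*d) = 387 - 9*d)
p = 4/3 (p = 1 + (⅓)/1 = 1 + (⅓)*1 = 1 + ⅓ = 4/3 ≈ 1.3333)
a = 1/285 (a = 3/(387 - (-9)*((3*(-4) - 4)*(-2 - 1) + 4)) = 3/(387 - (-9)*((-12 - 4)*(-3) + 4)) = 3/(387 - (-9)*(-16*(-3) + 4)) = 3/(387 - (-9)*(48 + 4)) = 3/(387 - (-9)*52) = 3/(387 - 9*(-52)) = 3/(387 + 468) = 3/855 = 3*(1/855) = 1/285 ≈ 0.0035088)
p*a = (4/3)*(1/285) = 4/855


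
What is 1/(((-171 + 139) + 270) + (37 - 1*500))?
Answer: -1/225 ≈ -0.0044444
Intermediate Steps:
1/(((-171 + 139) + 270) + (37 - 1*500)) = 1/((-32 + 270) + (37 - 500)) = 1/(238 - 463) = 1/(-225) = -1/225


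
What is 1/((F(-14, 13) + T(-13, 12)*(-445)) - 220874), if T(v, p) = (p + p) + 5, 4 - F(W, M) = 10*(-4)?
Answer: -1/233735 ≈ -4.2784e-6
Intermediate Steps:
F(W, M) = 44 (F(W, M) = 4 - 10*(-4) = 4 - 1*(-40) = 4 + 40 = 44)
T(v, p) = 5 + 2*p (T(v, p) = 2*p + 5 = 5 + 2*p)
1/((F(-14, 13) + T(-13, 12)*(-445)) - 220874) = 1/((44 + (5 + 2*12)*(-445)) - 220874) = 1/((44 + (5 + 24)*(-445)) - 220874) = 1/((44 + 29*(-445)) - 220874) = 1/((44 - 12905) - 220874) = 1/(-12861 - 220874) = 1/(-233735) = -1/233735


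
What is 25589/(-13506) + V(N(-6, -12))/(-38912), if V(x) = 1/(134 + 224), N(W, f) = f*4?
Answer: -178233737825/94072639488 ≈ -1.8946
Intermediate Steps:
N(W, f) = 4*f
V(x) = 1/358
25589/(-13506) + V(N(-6, -12))/(-38912) = 25589/(-13506) + (1/358)/(-38912) = 25589*(-1/13506) + (1/358)*(-1/38912) = -25589/13506 - 1/13930496 = -178233737825/94072639488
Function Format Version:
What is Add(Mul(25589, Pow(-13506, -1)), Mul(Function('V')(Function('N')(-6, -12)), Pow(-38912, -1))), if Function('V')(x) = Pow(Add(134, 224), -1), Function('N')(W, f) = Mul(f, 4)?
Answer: Rational(-178233737825, 94072639488) ≈ -1.8946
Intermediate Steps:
Function('N')(W, f) = Mul(4, f)
Function('V')(x) = Rational(1, 358) (Function('V')(x) = Pow(358, -1) = Rational(1, 358))
Add(Mul(25589, Pow(-13506, -1)), Mul(Function('V')(Function('N')(-6, -12)), Pow(-38912, -1))) = Add(Mul(25589, Pow(-13506, -1)), Mul(Rational(1, 358), Pow(-38912, -1))) = Add(Mul(25589, Rational(-1, 13506)), Mul(Rational(1, 358), Rational(-1, 38912))) = Add(Rational(-25589, 13506), Rational(-1, 13930496)) = Rational(-178233737825, 94072639488)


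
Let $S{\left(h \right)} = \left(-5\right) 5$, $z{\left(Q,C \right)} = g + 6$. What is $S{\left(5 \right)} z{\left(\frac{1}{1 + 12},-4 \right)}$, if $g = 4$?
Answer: $-250$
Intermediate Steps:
$z{\left(Q,C \right)} = 10$ ($z{\left(Q,C \right)} = 4 + 6 = 10$)
$S{\left(h \right)} = -25$
$S{\left(5 \right)} z{\left(\frac{1}{1 + 12},-4 \right)} = \left(-25\right) 10 = -250$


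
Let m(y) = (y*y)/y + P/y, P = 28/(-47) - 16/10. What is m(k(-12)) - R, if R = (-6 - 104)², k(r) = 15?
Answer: -14200047/1175 ≈ -12085.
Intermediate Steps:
R = 12100 (R = (-110)² = 12100)
P = -516/235 (P = 28*(-1/47) - 16*⅒ = -28/47 - 8/5 = -516/235 ≈ -2.1957)
m(y) = y - 516/(235*y) (m(y) = (y*y)/y - 516/(235*y) = y²/y - 516/(235*y) = y - 516/(235*y))
m(k(-12)) - R = (15 - 516/235/15) - 1*12100 = (15 - 516/235*1/15) - 12100 = (15 - 172/1175) - 12100 = 17453/1175 - 12100 = -14200047/1175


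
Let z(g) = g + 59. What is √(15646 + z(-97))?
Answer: 2*√3902 ≈ 124.93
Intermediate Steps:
z(g) = 59 + g
√(15646 + z(-97)) = √(15646 + (59 - 97)) = √(15646 - 38) = √15608 = 2*√3902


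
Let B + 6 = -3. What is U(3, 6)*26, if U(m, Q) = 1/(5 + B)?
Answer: -13/2 ≈ -6.5000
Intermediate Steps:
B = -9 (B = -6 - 3 = -9)
U(m, Q) = -¼ (U(m, Q) = 1/(5 - 9) = 1/(-4) = -¼)
U(3, 6)*26 = -¼*26 = -13/2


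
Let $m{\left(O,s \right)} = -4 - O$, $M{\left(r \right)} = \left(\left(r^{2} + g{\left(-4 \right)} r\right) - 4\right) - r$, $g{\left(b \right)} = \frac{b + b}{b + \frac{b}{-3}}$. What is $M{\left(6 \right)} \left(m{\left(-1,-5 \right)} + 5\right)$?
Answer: $88$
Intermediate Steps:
$g{\left(b \right)} = 3$ ($g{\left(b \right)} = \frac{2 b}{b + b \left(- \frac{1}{3}\right)} = \frac{2 b}{b - \frac{b}{3}} = \frac{2 b}{\frac{2}{3} b} = 2 b \frac{3}{2 b} = 3$)
$M{\left(r \right)} = -4 + r^{2} + 2 r$ ($M{\left(r \right)} = \left(\left(r^{2} + 3 r\right) - 4\right) - r = \left(-4 + r^{2} + 3 r\right) - r = -4 + r^{2} + 2 r$)
$M{\left(6 \right)} \left(m{\left(-1,-5 \right)} + 5\right) = \left(-4 + 6^{2} + 2 \cdot 6\right) \left(\left(-4 - -1\right) + 5\right) = \left(-4 + 36 + 12\right) \left(\left(-4 + 1\right) + 5\right) = 44 \left(-3 + 5\right) = 44 \cdot 2 = 88$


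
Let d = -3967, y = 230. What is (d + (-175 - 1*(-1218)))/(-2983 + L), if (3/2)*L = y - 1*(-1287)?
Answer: 8772/5915 ≈ 1.4830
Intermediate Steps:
L = 3034/3 (L = 2*(230 - 1*(-1287))/3 = 2*(230 + 1287)/3 = (2/3)*1517 = 3034/3 ≈ 1011.3)
(d + (-175 - 1*(-1218)))/(-2983 + L) = (-3967 + (-175 - 1*(-1218)))/(-2983 + 3034/3) = (-3967 + (-175 + 1218))/(-5915/3) = (-3967 + 1043)*(-3/5915) = -2924*(-3/5915) = 8772/5915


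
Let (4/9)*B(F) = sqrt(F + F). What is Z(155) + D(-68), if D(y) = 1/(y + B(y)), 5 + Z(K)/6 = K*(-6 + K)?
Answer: 86587492/625 - 9*I*sqrt(34)/10625 ≈ 1.3854e+5 - 0.0049392*I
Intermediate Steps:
B(F) = 9*sqrt(2)*sqrt(F)/4 (B(F) = 9*sqrt(F + F)/4 = 9*sqrt(2*F)/4 = 9*(sqrt(2)*sqrt(F))/4 = 9*sqrt(2)*sqrt(F)/4)
Z(K) = -30 + 6*K*(-6 + K) (Z(K) = -30 + 6*(K*(-6 + K)) = -30 + 6*K*(-6 + K))
D(y) = 1/(y + 9*sqrt(2)*sqrt(y)/4)
Z(155) + D(-68) = (-30 - 36*155 + 6*155**2) + 4/(4*(-68) + 9*sqrt(2)*sqrt(-68)) = (-30 - 5580 + 6*24025) + 4/(-272 + 9*sqrt(2)*(2*I*sqrt(17))) = (-30 - 5580 + 144150) + 4/(-272 + 18*I*sqrt(34)) = 138540 + 4/(-272 + 18*I*sqrt(34))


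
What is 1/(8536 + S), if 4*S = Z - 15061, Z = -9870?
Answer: 4/9213 ≈ 0.00043417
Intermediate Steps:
S = -24931/4 (S = (-9870 - 15061)/4 = (¼)*(-24931) = -24931/4 ≈ -6232.8)
1/(8536 + S) = 1/(8536 - 24931/4) = 1/(9213/4) = 4/9213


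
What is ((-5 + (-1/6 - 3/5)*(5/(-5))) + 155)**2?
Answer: 20457529/900 ≈ 22731.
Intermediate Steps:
((-5 + (-1/6 - 3/5)*(5/(-5))) + 155)**2 = ((-5 + (-1*1/6 - 3*1/5)*(5*(-1/5))) + 155)**2 = ((-5 + (-1/6 - 3/5)*(-1)) + 155)**2 = ((-5 - 23/30*(-1)) + 155)**2 = ((-5 + 23/30) + 155)**2 = (-127/30 + 155)**2 = (4523/30)**2 = 20457529/900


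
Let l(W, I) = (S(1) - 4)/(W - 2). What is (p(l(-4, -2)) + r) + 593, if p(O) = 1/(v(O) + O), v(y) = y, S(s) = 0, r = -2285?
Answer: -6765/4 ≈ -1691.3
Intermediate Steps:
l(W, I) = -4/(-2 + W) (l(W, I) = (0 - 4)/(W - 2) = -4/(-2 + W))
p(O) = 1/(2*O) (p(O) = 1/(O + O) = 1/(2*O))
(p(l(-4, -2)) + r) + 593 = (1/(2*((-4/(-2 - 4)))) - 2285) + 593 = (1/(2*((-4/(-6)))) - 2285) + 593 = (1/(2*((-4*(-⅙)))) - 2285) + 593 = (1/(2*(⅔)) - 2285) + 593 = ((½)*(3/2) - 2285) + 593 = (¾ - 2285) + 593 = -9137/4 + 593 = -6765/4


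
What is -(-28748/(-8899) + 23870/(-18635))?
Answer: -64659970/33166573 ≈ -1.9496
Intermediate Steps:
-(-28748/(-8899) + 23870/(-18635)) = -(-28748*(-1/8899) + 23870*(-1/18635)) = -(28748/8899 - 4774/3727) = -1*64659970/33166573 = -64659970/33166573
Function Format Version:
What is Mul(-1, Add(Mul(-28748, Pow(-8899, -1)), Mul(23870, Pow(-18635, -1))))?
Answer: Rational(-64659970, 33166573) ≈ -1.9496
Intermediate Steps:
Mul(-1, Add(Mul(-28748, Pow(-8899, -1)), Mul(23870, Pow(-18635, -1)))) = Mul(-1, Add(Mul(-28748, Rational(-1, 8899)), Mul(23870, Rational(-1, 18635)))) = Mul(-1, Add(Rational(28748, 8899), Rational(-4774, 3727))) = Mul(-1, Rational(64659970, 33166573)) = Rational(-64659970, 33166573)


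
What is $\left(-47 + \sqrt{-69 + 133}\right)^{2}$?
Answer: $1521$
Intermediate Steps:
$\left(-47 + \sqrt{-69 + 133}\right)^{2} = \left(-47 + \sqrt{64}\right)^{2} = \left(-47 + 8\right)^{2} = \left(-39\right)^{2} = 1521$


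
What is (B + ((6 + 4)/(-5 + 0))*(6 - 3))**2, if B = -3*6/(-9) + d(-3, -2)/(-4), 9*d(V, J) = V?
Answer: 2209/144 ≈ 15.340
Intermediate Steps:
d(V, J) = V/9
B = 25/12 (B = -3*6/(-9) + ((1/9)*(-3))/(-4) = -18*(-1/9) - 1/3*(-1/4) = 2 + 1/12 = 25/12 ≈ 2.0833)
(B + ((6 + 4)/(-5 + 0))*(6 - 3))**2 = (25/12 + ((6 + 4)/(-5 + 0))*(6 - 3))**2 = (25/12 + (10/(-5))*3)**2 = (25/12 + (10*(-1/5))*3)**2 = (25/12 - 2*3)**2 = (25/12 - 6)**2 = (-47/12)**2 = 2209/144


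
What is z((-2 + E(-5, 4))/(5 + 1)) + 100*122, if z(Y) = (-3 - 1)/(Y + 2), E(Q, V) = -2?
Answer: 12197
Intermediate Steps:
z(Y) = -4/(2 + Y)
z((-2 + E(-5, 4))/(5 + 1)) + 100*122 = -4/(2 + (-2 - 2)/(5 + 1)) + 100*122 = -4/(2 - 4/6) + 12200 = -4/(2 - 4*⅙) + 12200 = -4/(2 - ⅔) + 12200 = -4/4/3 + 12200 = -4*¾ + 12200 = -3 + 12200 = 12197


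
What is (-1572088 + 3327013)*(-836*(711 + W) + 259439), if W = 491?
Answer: -1308179007525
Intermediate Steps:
(-1572088 + 3327013)*(-836*(711 + W) + 259439) = (-1572088 + 3327013)*(-836*(711 + 491) + 259439) = 1754925*(-836*1202 + 259439) = 1754925*(-1004872 + 259439) = 1754925*(-745433) = -1308179007525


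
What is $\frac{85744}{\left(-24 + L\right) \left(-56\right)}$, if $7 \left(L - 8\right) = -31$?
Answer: $\frac{10718}{143} \approx 74.951$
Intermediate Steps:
$L = \frac{25}{7}$ ($L = 8 + \frac{1}{7} \left(-31\right) = 8 - \frac{31}{7} = \frac{25}{7} \approx 3.5714$)
$\frac{85744}{\left(-24 + L\right) \left(-56\right)} = \frac{85744}{\left(-24 + \frac{25}{7}\right) \left(-56\right)} = \frac{85744}{\left(- \frac{143}{7}\right) \left(-56\right)} = \frac{85744}{1144} = 85744 \cdot \frac{1}{1144} = \frac{10718}{143}$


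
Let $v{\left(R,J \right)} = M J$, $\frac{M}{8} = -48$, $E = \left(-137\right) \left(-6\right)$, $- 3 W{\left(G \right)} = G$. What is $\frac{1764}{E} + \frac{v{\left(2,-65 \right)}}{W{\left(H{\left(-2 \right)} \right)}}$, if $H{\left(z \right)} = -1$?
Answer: $\frac{10258854}{137} \approx 74882.0$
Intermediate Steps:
$W{\left(G \right)} = - \frac{G}{3}$
$E = 822$
$M = -384$ ($M = 8 \left(-48\right) = -384$)
$v{\left(R,J \right)} = - 384 J$
$\frac{1764}{E} + \frac{v{\left(2,-65 \right)}}{W{\left(H{\left(-2 \right)} \right)}} = \frac{1764}{822} + \frac{\left(-384\right) \left(-65\right)}{\left(- \frac{1}{3}\right) \left(-1\right)} = 1764 \cdot \frac{1}{822} + 24960 \frac{1}{\frac{1}{3}} = \frac{294}{137} + 24960 \cdot 3 = \frac{294}{137} + 74880 = \frac{10258854}{137}$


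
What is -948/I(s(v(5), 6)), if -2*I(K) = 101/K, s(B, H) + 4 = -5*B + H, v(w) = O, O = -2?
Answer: 22752/101 ≈ 225.27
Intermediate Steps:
v(w) = -2
s(B, H) = -4 + H - 5*B (s(B, H) = -4 + (-5*B + H) = -4 + (H - 5*B) = -4 + H - 5*B)
I(K) = -101/(2*K)
-948/I(s(v(5), 6)) = -948/((-101/(2*(-4 + 6 - 5*(-2))))) = -948/((-101/(2*(-4 + 6 + 10)))) = -948/((-101/2/12)) = -948/((-101/2*1/12)) = -948/(-101/24) = -948*(-24/101) = 22752/101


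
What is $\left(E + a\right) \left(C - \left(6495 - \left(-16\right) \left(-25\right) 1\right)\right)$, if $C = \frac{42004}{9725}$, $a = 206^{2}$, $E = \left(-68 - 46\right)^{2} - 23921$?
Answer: $- \frac{1866455487081}{9725} \approx -1.9192 \cdot 10^{8}$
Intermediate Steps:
$E = -10925$ ($E = \left(-114\right)^{2} - 23921 = 12996 - 23921 = -10925$)
$a = 42436$
$C = \frac{42004}{9725}$ ($C = 42004 \cdot \frac{1}{9725} = \frac{42004}{9725} \approx 4.3192$)
$\left(E + a\right) \left(C - \left(6495 - \left(-16\right) \left(-25\right) 1\right)\right) = \left(-10925 + 42436\right) \left(\frac{42004}{9725} - \left(6495 - \left(-16\right) \left(-25\right) 1\right)\right) = 31511 \left(\frac{42004}{9725} + \left(400 \cdot 1 - 6495\right)\right) = 31511 \left(\frac{42004}{9725} + \left(400 - 6495\right)\right) = 31511 \left(\frac{42004}{9725} - 6095\right) = 31511 \left(- \frac{59231871}{9725}\right) = - \frac{1866455487081}{9725}$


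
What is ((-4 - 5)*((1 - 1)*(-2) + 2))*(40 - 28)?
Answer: -216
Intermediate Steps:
((-4 - 5)*((1 - 1)*(-2) + 2))*(40 - 28) = -9*(0*(-2) + 2)*12 = -9*(0 + 2)*12 = -9*2*12 = -18*12 = -216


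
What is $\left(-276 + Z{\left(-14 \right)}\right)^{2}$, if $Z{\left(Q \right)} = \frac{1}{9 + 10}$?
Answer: $\frac{27489049}{361} \approx 76147.0$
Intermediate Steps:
$Z{\left(Q \right)} = \frac{1}{19}$
$\left(-276 + Z{\left(-14 \right)}\right)^{2} = \left(-276 + \frac{1}{19}\right)^{2} = \left(- \frac{5243}{19}\right)^{2} = \frac{27489049}{361}$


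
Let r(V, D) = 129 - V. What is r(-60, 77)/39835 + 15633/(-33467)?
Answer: -616415292/1333157945 ≈ -0.46237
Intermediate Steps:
r(-60, 77)/39835 + 15633/(-33467) = (129 - 1*(-60))/39835 + 15633/(-33467) = (129 + 60)*(1/39835) + 15633*(-1/33467) = 189*(1/39835) - 15633/33467 = 189/39835 - 15633/33467 = -616415292/1333157945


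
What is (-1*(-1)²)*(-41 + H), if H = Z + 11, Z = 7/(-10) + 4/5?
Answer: 299/10 ≈ 29.900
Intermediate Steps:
Z = ⅒ (Z = 7*(-⅒) + 4*(⅕) = -7/10 + ⅘ = ⅒ ≈ 0.10000)
H = 111/10 (H = ⅒ + 11 = 111/10 ≈ 11.100)
(-1*(-1)²)*(-41 + H) = (-1*(-1)²)*(-41 + 111/10) = -1*1*(-299/10) = -1*(-299/10) = 299/10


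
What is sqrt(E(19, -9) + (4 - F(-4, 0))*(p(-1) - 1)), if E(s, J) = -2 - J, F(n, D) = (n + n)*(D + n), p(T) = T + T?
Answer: sqrt(91) ≈ 9.5394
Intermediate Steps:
p(T) = 2*T
F(n, D) = 2*n*(D + n) (F(n, D) = (2*n)*(D + n) = 2*n*(D + n))
sqrt(E(19, -9) + (4 - F(-4, 0))*(p(-1) - 1)) = sqrt((-2 - 1*(-9)) + (4 - 2*(-4)*(0 - 4))*(2*(-1) - 1)) = sqrt((-2 + 9) + (4 - 2*(-4)*(-4))*(-2 - 1)) = sqrt(7 + (4 - 1*32)*(-3)) = sqrt(7 + (4 - 32)*(-3)) = sqrt(7 - 28*(-3)) = sqrt(7 + 84) = sqrt(91)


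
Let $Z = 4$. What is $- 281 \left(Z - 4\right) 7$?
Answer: $0$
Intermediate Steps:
$- 281 \left(Z - 4\right) 7 = - 281 \left(4 - 4\right) 7 = - 281 \cdot 0 \cdot 7 = \left(-281\right) 0 = 0$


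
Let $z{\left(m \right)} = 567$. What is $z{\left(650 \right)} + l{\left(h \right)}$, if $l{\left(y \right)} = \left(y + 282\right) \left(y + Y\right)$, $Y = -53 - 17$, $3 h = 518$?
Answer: $\frac{425215}{9} \approx 47246.0$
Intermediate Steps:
$h = \frac{518}{3}$ ($h = \frac{1}{3} \cdot 518 = \frac{518}{3} \approx 172.67$)
$Y = -70$ ($Y = -53 - 17 = -70$)
$l{\left(y \right)} = \left(-70 + y\right) \left(282 + y\right)$ ($l{\left(y \right)} = \left(y + 282\right) \left(y - 70\right) = \left(282 + y\right) \left(-70 + y\right) = \left(-70 + y\right) \left(282 + y\right)$)
$z{\left(650 \right)} + l{\left(h \right)} = 567 + \left(-19740 + \left(\frac{518}{3}\right)^{2} + 212 \cdot \frac{518}{3}\right) = 567 + \left(-19740 + \frac{268324}{9} + \frac{109816}{3}\right) = 567 + \frac{420112}{9} = \frac{425215}{9}$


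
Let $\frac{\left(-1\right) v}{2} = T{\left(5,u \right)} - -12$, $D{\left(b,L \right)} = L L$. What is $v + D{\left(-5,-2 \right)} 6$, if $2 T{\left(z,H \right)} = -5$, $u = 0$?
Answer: $5$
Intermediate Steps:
$T{\left(z,H \right)} = - \frac{5}{2}$ ($T{\left(z,H \right)} = \frac{1}{2} \left(-5\right) = - \frac{5}{2}$)
$D{\left(b,L \right)} = L^{2}$
$v = -19$ ($v = - 2 \left(- \frac{5}{2} - -12\right) = - 2 \left(- \frac{5}{2} + 12\right) = \left(-2\right) \frac{19}{2} = -19$)
$v + D{\left(-5,-2 \right)} 6 = -19 + \left(-2\right)^{2} \cdot 6 = -19 + 4 \cdot 6 = -19 + 24 = 5$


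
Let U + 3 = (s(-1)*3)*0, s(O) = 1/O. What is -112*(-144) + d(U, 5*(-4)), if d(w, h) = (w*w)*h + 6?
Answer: 15954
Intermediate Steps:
s(O) = 1/O
U = -3 (U = -3 + (3/(-1))*0 = -3 - 1*3*0 = -3 - 3*0 = -3 + 0 = -3)
d(w, h) = 6 + h*w**2 (d(w, h) = w**2*h + 6 = h*w**2 + 6 = 6 + h*w**2)
-112*(-144) + d(U, 5*(-4)) = -112*(-144) + (6 + (5*(-4))*(-3)**2) = 16128 + (6 - 20*9) = 16128 + (6 - 180) = 16128 - 174 = 15954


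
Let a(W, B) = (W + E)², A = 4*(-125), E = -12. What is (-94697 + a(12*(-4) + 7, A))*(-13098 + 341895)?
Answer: -30212498736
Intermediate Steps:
A = -500
a(W, B) = (-12 + W)² (a(W, B) = (W - 12)² = (-12 + W)²)
(-94697 + a(12*(-4) + 7, A))*(-13098 + 341895) = (-94697 + (-12 + (12*(-4) + 7))²)*(-13098 + 341895) = (-94697 + (-12 + (-48 + 7))²)*328797 = (-94697 + (-12 - 41)²)*328797 = (-94697 + (-53)²)*328797 = (-94697 + 2809)*328797 = -91888*328797 = -30212498736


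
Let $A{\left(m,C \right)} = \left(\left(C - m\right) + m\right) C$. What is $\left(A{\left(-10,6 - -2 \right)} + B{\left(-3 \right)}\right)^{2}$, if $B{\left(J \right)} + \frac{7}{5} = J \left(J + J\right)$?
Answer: $\frac{162409}{25} \approx 6496.4$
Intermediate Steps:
$A{\left(m,C \right)} = C^{2}$ ($A{\left(m,C \right)} = C C = C^{2}$)
$B{\left(J \right)} = - \frac{7}{5} + 2 J^{2}$ ($B{\left(J \right)} = - \frac{7}{5} + J \left(J + J\right) = - \frac{7}{5} + J 2 J = - \frac{7}{5} + 2 J^{2}$)
$\left(A{\left(-10,6 - -2 \right)} + B{\left(-3 \right)}\right)^{2} = \left(\left(6 - -2\right)^{2} - \left(\frac{7}{5} - 2 \left(-3\right)^{2}\right)\right)^{2} = \left(\left(6 + 2\right)^{2} + \left(- \frac{7}{5} + 2 \cdot 9\right)\right)^{2} = \left(8^{2} + \left(- \frac{7}{5} + 18\right)\right)^{2} = \left(64 + \frac{83}{5}\right)^{2} = \left(\frac{403}{5}\right)^{2} = \frac{162409}{25}$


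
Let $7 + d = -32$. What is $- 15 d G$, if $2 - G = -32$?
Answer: $19890$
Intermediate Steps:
$G = 34$ ($G = 2 - -32 = 2 + 32 = 34$)
$d = -39$ ($d = -7 - 32 = -39$)
$- 15 d G = \left(-15\right) \left(-39\right) 34 = 585 \cdot 34 = 19890$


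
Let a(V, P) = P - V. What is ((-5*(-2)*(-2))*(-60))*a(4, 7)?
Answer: 3600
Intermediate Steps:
((-5*(-2)*(-2))*(-60))*a(4, 7) = ((-5*(-2)*(-2))*(-60))*(7 - 1*4) = ((10*(-2))*(-60))*(7 - 4) = -20*(-60)*3 = 1200*3 = 3600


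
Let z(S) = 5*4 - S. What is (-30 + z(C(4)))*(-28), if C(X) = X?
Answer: 392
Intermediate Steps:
z(S) = 20 - S
(-30 + z(C(4)))*(-28) = (-30 + (20 - 1*4))*(-28) = (-30 + (20 - 4))*(-28) = (-30 + 16)*(-28) = -14*(-28) = 392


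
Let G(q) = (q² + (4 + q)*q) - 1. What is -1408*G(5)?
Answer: -97152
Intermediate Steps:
G(q) = -1 + q² + q*(4 + q) (G(q) = (q² + q*(4 + q)) - 1 = -1 + q² + q*(4 + q))
-1408*G(5) = -1408*(-1 + 2*5² + 4*5) = -1408*(-1 + 2*25 + 20) = -1408*(-1 + 50 + 20) = -1408*69 = -97152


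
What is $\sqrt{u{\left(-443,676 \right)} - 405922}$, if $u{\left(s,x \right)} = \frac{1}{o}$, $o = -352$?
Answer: $\frac{i \sqrt{3143459990}}{88} \approx 637.12 i$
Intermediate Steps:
$u{\left(s,x \right)} = - \frac{1}{352}$ ($u{\left(s,x \right)} = \frac{1}{-352} = - \frac{1}{352}$)
$\sqrt{u{\left(-443,676 \right)} - 405922} = \sqrt{- \frac{1}{352} - 405922} = \sqrt{- \frac{142884545}{352}} = \frac{i \sqrt{3143459990}}{88}$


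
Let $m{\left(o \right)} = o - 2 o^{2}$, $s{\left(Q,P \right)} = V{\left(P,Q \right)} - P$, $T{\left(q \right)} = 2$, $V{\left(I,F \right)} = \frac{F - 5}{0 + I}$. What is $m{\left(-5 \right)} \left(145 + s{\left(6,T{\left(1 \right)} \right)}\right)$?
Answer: $- \frac{15785}{2} \approx -7892.5$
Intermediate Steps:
$V{\left(I,F \right)} = \frac{-5 + F}{I}$
$s{\left(Q,P \right)} = - P + \frac{-5 + Q}{P}$ ($s{\left(Q,P \right)} = \frac{-5 + Q}{P} - P = - P + \frac{-5 + Q}{P}$)
$m{\left(o \right)} = o - 2 o^{2}$
$m{\left(-5 \right)} \left(145 + s{\left(6,T{\left(1 \right)} \right)}\right) = - 5 \left(1 - -10\right) \left(145 + \frac{-5 + 6 - 2^{2}}{2}\right) = - 5 \left(1 + 10\right) \left(145 + \frac{-5 + 6 - 4}{2}\right) = \left(-5\right) 11 \left(145 + \frac{-5 + 6 - 4}{2}\right) = - 55 \left(145 + \frac{1}{2} \left(-3\right)\right) = - 55 \left(145 - \frac{3}{2}\right) = \left(-55\right) \frac{287}{2} = - \frac{15785}{2}$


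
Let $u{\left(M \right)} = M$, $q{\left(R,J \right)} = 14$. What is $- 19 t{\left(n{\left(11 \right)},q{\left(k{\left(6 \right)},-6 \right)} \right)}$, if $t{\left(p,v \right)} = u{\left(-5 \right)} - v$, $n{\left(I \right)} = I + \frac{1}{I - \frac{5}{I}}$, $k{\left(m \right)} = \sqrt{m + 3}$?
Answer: $361$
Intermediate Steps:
$k{\left(m \right)} = \sqrt{3 + m}$
$t{\left(p,v \right)} = -5 - v$
$- 19 t{\left(n{\left(11 \right)},q{\left(k{\left(6 \right)},-6 \right)} \right)} = - 19 \left(-5 - 14\right) = \left(-19\right) \left(-19\right) = 361$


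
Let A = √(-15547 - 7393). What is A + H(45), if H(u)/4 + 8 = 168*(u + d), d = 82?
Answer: 85312 + 2*I*√5735 ≈ 85312.0 + 151.46*I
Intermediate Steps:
H(u) = 55072 + 672*u (H(u) = -32 + 4*(168*(u + 82)) = -32 + 4*(168*(82 + u)) = -32 + 4*(13776 + 168*u) = -32 + (55104 + 672*u) = 55072 + 672*u)
A = 2*I*√5735 (A = √(-22940) = 2*I*√5735 ≈ 151.46*I)
A + H(45) = 2*I*√5735 + (55072 + 672*45) = 2*I*√5735 + (55072 + 30240) = 2*I*√5735 + 85312 = 85312 + 2*I*√5735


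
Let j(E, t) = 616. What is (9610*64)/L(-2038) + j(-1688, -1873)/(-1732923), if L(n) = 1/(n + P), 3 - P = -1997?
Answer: -40501044553576/1732923 ≈ -2.3372e+7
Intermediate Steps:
P = 2000 (P = 3 - 1*(-1997) = 3 + 1997 = 2000)
L(n) = 1/(2000 + n) (L(n) = 1/(n + 2000) = 1/(2000 + n))
(9610*64)/L(-2038) + j(-1688, -1873)/(-1732923) = (9610*64)/(1/(2000 - 2038)) + 616/(-1732923) = 615040/(1/(-38)) + 616*(-1/1732923) = 615040/(-1/38) - 616/1732923 = 615040*(-38) - 616/1732923 = -23371520 - 616/1732923 = -40501044553576/1732923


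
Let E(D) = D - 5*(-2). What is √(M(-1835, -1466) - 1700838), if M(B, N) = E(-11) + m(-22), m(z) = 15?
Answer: 2*I*√425206 ≈ 1304.2*I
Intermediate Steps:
E(D) = 10 + D (E(D) = D + 10 = 10 + D)
M(B, N) = 14 (M(B, N) = (10 - 11) + 15 = -1 + 15 = 14)
√(M(-1835, -1466) - 1700838) = √(14 - 1700838) = √(-1700824) = 2*I*√425206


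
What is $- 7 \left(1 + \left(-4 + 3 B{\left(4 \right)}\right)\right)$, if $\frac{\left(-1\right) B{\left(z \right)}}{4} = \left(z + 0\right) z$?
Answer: $1365$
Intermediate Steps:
$B{\left(z \right)} = - 4 z^{2}$ ($B{\left(z \right)} = - 4 \left(z + 0\right) z = - 4 z z = - 4 z^{2}$)
$- 7 \left(1 + \left(-4 + 3 B{\left(4 \right)}\right)\right) = - 7 \left(1 + \left(-4 + 3 \left(- 4 \cdot 4^{2}\right)\right)\right) = - 7 \left(1 + \left(-4 + 3 \left(\left(-4\right) 16\right)\right)\right) = - 7 \left(1 + \left(-4 + 3 \left(-64\right)\right)\right) = - 7 \left(1 - 196\right) = \left(-7\right) \left(-195\right) = 1365$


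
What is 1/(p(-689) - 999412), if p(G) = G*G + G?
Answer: -1/525380 ≈ -1.9034e-6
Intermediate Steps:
p(G) = G + G**2 (p(G) = G**2 + G = G + G**2)
1/(p(-689) - 999412) = 1/(-689*(1 - 689) - 999412) = 1/(-689*(-688) - 999412) = 1/(474032 - 999412) = 1/(-525380) = -1/525380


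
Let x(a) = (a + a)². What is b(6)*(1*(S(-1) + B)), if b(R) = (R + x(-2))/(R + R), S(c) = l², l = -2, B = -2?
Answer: 11/3 ≈ 3.6667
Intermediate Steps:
S(c) = 4 (S(c) = (-2)² = 4)
x(a) = 4*a² (x(a) = (2*a)² = 4*a²)
b(R) = (16 + R)/(2*R) (b(R) = (R + 4*(-2)²)/(R + R) = (R + 4*4)/((2*R)) = (R + 16)*(1/(2*R)) = (16 + R)*(1/(2*R)) = (16 + R)/(2*R))
b(6)*(1*(S(-1) + B)) = ((½)*(16 + 6)/6)*(1*(4 - 2)) = ((½)*(⅙)*22)*(1*2) = (11/6)*2 = 11/3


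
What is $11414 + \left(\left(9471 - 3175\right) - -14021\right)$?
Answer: $31731$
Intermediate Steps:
$11414 + \left(\left(9471 - 3175\right) - -14021\right) = 11414 + \left(6296 + 14021\right) = 11414 + 20317 = 31731$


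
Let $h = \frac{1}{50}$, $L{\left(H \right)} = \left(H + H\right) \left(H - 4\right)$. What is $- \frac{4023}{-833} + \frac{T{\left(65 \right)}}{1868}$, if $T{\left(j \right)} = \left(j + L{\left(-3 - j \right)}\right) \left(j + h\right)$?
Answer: $\frac{27069322331}{77802200} \approx 347.92$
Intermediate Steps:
$L{\left(H \right)} = 2 H \left(-4 + H\right)$
$h = \frac{1}{50} \approx 0.02$
$T{\left(j \right)} = \left(\frac{1}{50} + j\right) \left(j + 2 \left(-7 - j\right) \left(-3 - j\right)\right)$ ($T{\left(j \right)} = \left(j + 2 \left(-3 - j\right) \left(-4 - \left(3 + j\right)\right)\right) \left(j + \frac{1}{50}\right) = \left(j + 2 \left(-3 - j\right) \left(-7 - j\right)\right) \left(\frac{1}{50} + j\right) = \left(j + 2 \left(-7 - j\right) \left(-3 - j\right)\right) \left(\frac{1}{50} + j\right) = \left(\frac{1}{50} + j\right) \left(j + 2 \left(-7 - j\right) \left(-3 - j\right)\right)$)
$- \frac{4023}{-833} + \frac{T{\left(65 \right)}}{1868} = - \frac{4023}{-833} + \frac{\frac{21}{25} + 2 \cdot 65^{3} + \frac{526 \cdot 65^{2}}{25} + \frac{2121}{50} \cdot 65}{1868} = \left(-4023\right) \left(- \frac{1}{833}\right) + \left(\frac{21}{25} + 2 \cdot 274625 + \frac{526}{25} \cdot 4225 + \frac{27573}{10}\right) \frac{1}{1868} = \frac{4023}{833} + \left(\frac{21}{25} + 549250 + 88894 + \frac{27573}{10}\right) \frac{1}{1868} = \frac{4023}{833} + \frac{32045107}{50} \cdot \frac{1}{1868} = \frac{4023}{833} + \frac{32045107}{93400} = \frac{27069322331}{77802200}$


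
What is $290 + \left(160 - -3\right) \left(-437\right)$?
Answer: $-70941$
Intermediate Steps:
$290 + \left(160 - -3\right) \left(-437\right) = 290 + \left(160 + 3\right) \left(-437\right) = 290 + 163 \left(-437\right) = 290 - 71231 = -70941$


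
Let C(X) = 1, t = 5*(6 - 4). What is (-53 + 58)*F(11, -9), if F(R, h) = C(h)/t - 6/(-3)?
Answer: 21/2 ≈ 10.500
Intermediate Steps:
t = 10 (t = 5*2 = 10)
F(R, h) = 21/10 (F(R, h) = 1/10 - 6/(-3) = 1*(1/10) - 6*(-1/3) = 1/10 + 2 = 21/10)
(-53 + 58)*F(11, -9) = (-53 + 58)*(21/10) = 5*(21/10) = 21/2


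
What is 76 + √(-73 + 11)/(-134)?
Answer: 76 - I*√62/134 ≈ 76.0 - 0.058761*I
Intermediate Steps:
76 + √(-73 + 11)/(-134) = 76 + √(-62)*(-1/134) = 76 + (I*√62)*(-1/134) = 76 - I*√62/134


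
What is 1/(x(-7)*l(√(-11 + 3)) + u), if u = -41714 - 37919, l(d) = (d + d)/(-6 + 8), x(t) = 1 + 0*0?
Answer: -79633/6341414697 - 2*I*√2/6341414697 ≈ -1.2558e-5 - 4.4602e-10*I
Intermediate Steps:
x(t) = 1 (x(t) = 1 + 0 = 1)
l(d) = d (l(d) = (2*d)/2 = (2*d)*(½) = d)
u = -79633
1/(x(-7)*l(√(-11 + 3)) + u) = 1/(1*√(-11 + 3) - 79633) = 1/(1*√(-8) - 79633) = 1/(1*(2*I*√2) - 79633) = 1/(2*I*√2 - 79633) = 1/(-79633 + 2*I*√2)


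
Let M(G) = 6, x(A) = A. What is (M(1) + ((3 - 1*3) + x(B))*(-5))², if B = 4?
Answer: 196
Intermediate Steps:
(M(1) + ((3 - 1*3) + x(B))*(-5))² = (6 + ((3 - 1*3) + 4)*(-5))² = (6 + ((3 - 3) + 4)*(-5))² = (6 + (0 + 4)*(-5))² = (6 + 4*(-5))² = (6 - 20)² = (-14)² = 196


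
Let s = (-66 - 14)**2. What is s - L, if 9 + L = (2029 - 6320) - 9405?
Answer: 20105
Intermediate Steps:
s = 6400 (s = (-80)**2 = 6400)
L = -13705 (L = -9 + ((2029 - 6320) - 9405) = -9 + (-4291 - 9405) = -9 - 13696 = -13705)
s - L = 6400 - 1*(-13705) = 6400 + 13705 = 20105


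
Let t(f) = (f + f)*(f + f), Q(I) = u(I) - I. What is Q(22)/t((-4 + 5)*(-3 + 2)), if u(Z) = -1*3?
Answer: -25/4 ≈ -6.2500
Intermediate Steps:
u(Z) = -3
Q(I) = -3 - I
t(f) = 4*f**2 (t(f) = (2*f)*(2*f) = 4*f**2)
Q(22)/t((-4 + 5)*(-3 + 2)) = (-3 - 1*22)/((4*((-4 + 5)*(-3 + 2))**2)) = (-3 - 22)/((4*(1*(-1))**2)) = -25/(4*(-1)**2) = -25/(4*1) = -25/4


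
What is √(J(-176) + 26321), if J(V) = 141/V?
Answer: √50955905/44 ≈ 162.24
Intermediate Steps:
√(J(-176) + 26321) = √(141/(-176) + 26321) = √(141*(-1/176) + 26321) = √(-141/176 + 26321) = √(4632355/176) = √50955905/44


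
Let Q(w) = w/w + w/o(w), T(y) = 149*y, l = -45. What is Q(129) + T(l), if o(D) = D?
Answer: -6703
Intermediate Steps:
Q(w) = 2 (Q(w) = w/w + w/w = 1 + 1 = 2)
Q(129) + T(l) = 2 + 149*(-45) = 2 - 6705 = -6703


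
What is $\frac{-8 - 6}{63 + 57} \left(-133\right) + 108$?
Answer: $\frac{7411}{60} \approx 123.52$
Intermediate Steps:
$\frac{-8 - 6}{63 + 57} \left(-133\right) + 108 = - \frac{14}{120} \left(-133\right) + 108 = \left(-14\right) \frac{1}{120} \left(-133\right) + 108 = \left(- \frac{7}{60}\right) \left(-133\right) + 108 = \frac{931}{60} + 108 = \frac{7411}{60}$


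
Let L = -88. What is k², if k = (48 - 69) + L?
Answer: 11881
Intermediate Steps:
k = -109 (k = (48 - 69) - 88 = -21 - 88 = -109)
k² = (-109)² = 11881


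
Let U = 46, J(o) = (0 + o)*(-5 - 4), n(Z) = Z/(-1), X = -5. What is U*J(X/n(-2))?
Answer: 1035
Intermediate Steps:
n(Z) = -Z (n(Z) = Z*(-1) = -Z)
J(o) = -9*o (J(o) = o*(-9) = -9*o)
U*J(X/n(-2)) = 46*(-(-45)/((-1*(-2)))) = 46*(-(-45)/2) = 46*(-9*(-5/2)) = 46*(45/2) = 1035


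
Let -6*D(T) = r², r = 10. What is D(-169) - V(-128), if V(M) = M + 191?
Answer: -239/3 ≈ -79.667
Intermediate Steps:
V(M) = 191 + M
D(T) = -50/3 (D(T) = -⅙*10² = -⅙*100 = -50/3)
D(-169) - V(-128) = -50/3 - (191 - 128) = -50/3 - 1*63 = -50/3 - 63 = -239/3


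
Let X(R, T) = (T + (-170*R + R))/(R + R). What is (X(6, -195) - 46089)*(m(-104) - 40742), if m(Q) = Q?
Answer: 3773333057/2 ≈ 1.8867e+9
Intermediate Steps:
X(R, T) = (T - 169*R)/(2*R) (X(R, T) = (T - 169*R)/((2*R)) = (T - 169*R)*(1/(2*R)) = (T - 169*R)/(2*R))
(X(6, -195) - 46089)*(m(-104) - 40742) = ((½)*(-195 - 169*6)/6 - 46089)*(-104 - 40742) = ((½)*(⅙)*(-195 - 1014) - 46089)*(-40846) = ((½)*(⅙)*(-1209) - 46089)*(-40846) = (-403/4 - 46089)*(-40846) = -184759/4*(-40846) = 3773333057/2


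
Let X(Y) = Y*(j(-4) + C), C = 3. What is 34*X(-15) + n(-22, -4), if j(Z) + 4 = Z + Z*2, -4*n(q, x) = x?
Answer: 6631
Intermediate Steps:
n(q, x) = -x/4
j(Z) = -4 + 3*Z (j(Z) = -4 + (Z + Z*2) = -4 + (Z + 2*Z) = -4 + 3*Z)
X(Y) = -13*Y (X(Y) = Y*((-4 + 3*(-4)) + 3) = Y*((-4 - 12) + 3) = Y*(-16 + 3) = Y*(-13) = -13*Y)
34*X(-15) + n(-22, -4) = 34*(-13*(-15)) - ¼*(-4) = 34*195 + 1 = 6630 + 1 = 6631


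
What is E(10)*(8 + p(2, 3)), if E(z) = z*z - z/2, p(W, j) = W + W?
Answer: 1140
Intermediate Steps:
p(W, j) = 2*W
E(z) = z**2 - z/2
E(10)*(8 + p(2, 3)) = (10*(-1/2 + 10))*(8 + 2*2) = (10*(19/2))*(8 + 4) = 95*12 = 1140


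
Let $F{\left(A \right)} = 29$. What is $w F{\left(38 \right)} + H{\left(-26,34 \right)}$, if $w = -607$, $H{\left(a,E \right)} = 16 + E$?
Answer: $-17553$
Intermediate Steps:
$w F{\left(38 \right)} + H{\left(-26,34 \right)} = \left(-607\right) 29 + \left(16 + 34\right) = -17603 + 50 = -17553$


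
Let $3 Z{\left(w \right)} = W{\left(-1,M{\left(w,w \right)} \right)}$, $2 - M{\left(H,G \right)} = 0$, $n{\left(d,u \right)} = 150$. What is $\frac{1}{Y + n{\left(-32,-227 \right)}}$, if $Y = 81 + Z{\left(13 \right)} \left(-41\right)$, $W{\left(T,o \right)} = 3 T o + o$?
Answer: $\frac{3}{857} \approx 0.0035006$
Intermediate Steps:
$M{\left(H,G \right)} = 2$ ($M{\left(H,G \right)} = 2 - 0 = 2 + 0 = 2$)
$W{\left(T,o \right)} = o + 3 T o$ ($W{\left(T,o \right)} = 3 T o + o = o + 3 T o$)
$Z{\left(w \right)} = - \frac{4}{3}$ ($Z{\left(w \right)} = \frac{2 \left(1 + 3 \left(-1\right)\right)}{3} = \frac{2 \left(1 - 3\right)}{3} = \frac{2 \left(-2\right)}{3} = \frac{1}{3} \left(-4\right) = - \frac{4}{3}$)
$Y = \frac{407}{3}$ ($Y = 81 - - \frac{164}{3} = 81 + \frac{164}{3} = \frac{407}{3} \approx 135.67$)
$\frac{1}{Y + n{\left(-32,-227 \right)}} = \frac{1}{\frac{407}{3} + 150} = \frac{1}{\frac{857}{3}} = \frac{3}{857}$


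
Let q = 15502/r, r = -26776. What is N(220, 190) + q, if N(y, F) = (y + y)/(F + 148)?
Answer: 1635441/2262572 ≈ 0.72282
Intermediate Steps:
N(y, F) = 2*y/(148 + F) (N(y, F) = (2*y)/(148 + F) = 2*y/(148 + F))
q = -7751/13388 (q = 15502/(-26776) = 15502*(-1/26776) = -7751/13388 ≈ -0.57895)
N(220, 190) + q = 2*220/(148 + 190) - 7751/13388 = 2*220/338 - 7751/13388 = 2*220*(1/338) - 7751/13388 = 220/169 - 7751/13388 = 1635441/2262572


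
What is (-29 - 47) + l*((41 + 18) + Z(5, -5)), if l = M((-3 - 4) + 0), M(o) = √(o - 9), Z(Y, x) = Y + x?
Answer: -76 + 236*I ≈ -76.0 + 236.0*I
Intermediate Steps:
M(o) = √(-9 + o)
l = 4*I (l = √(-9 + ((-3 - 4) + 0)) = √(-9 + (-7 + 0)) = √(-9 - 7) = √(-16) = 4*I ≈ 4.0*I)
(-29 - 47) + l*((41 + 18) + Z(5, -5)) = (-29 - 47) + (4*I)*((41 + 18) + (5 - 5)) = -76 + (4*I)*(59 + 0) = -76 + (4*I)*59 = -76 + 236*I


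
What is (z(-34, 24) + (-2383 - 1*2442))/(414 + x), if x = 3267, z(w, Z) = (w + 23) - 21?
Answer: -1619/1227 ≈ -1.3195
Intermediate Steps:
z(w, Z) = 2 + w (z(w, Z) = (23 + w) - 21 = 2 + w)
(z(-34, 24) + (-2383 - 1*2442))/(414 + x) = ((2 - 34) + (-2383 - 1*2442))/(414 + 3267) = (-32 + (-2383 - 2442))/3681 = (-32 - 4825)*(1/3681) = -4857*1/3681 = -1619/1227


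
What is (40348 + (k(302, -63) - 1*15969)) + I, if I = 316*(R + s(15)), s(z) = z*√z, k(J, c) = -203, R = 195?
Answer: 85796 + 4740*√15 ≈ 1.0415e+5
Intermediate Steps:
s(z) = z^(3/2)
I = 61620 + 4740*√15 (I = 316*(195 + 15^(3/2)) = 316*(195 + 15*√15) = 61620 + 4740*√15 ≈ 79978.)
(40348 + (k(302, -63) - 1*15969)) + I = (40348 + (-203 - 1*15969)) + (61620 + 4740*√15) = (40348 + (-203 - 15969)) + (61620 + 4740*√15) = (40348 - 16172) + (61620 + 4740*√15) = 24176 + (61620 + 4740*√15) = 85796 + 4740*√15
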